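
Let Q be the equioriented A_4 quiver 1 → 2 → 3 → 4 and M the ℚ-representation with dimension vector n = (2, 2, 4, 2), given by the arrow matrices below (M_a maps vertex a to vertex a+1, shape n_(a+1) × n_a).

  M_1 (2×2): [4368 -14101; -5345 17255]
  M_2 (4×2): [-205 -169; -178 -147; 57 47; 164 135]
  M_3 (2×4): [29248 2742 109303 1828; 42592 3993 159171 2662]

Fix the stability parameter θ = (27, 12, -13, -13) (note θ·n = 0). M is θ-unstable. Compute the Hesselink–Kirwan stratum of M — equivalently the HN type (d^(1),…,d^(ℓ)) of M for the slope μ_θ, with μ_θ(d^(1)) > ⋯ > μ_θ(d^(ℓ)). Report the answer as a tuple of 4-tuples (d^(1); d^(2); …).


Barcode: M ≅ I[1,4]^2, I[3,3]^2. HN layers by μ_θ (2 steps, strictly decreasing):
  μ^(1)=13/4; μ^(2)=-13

((2, 2, 2, 2); (0, 0, 2, 0))


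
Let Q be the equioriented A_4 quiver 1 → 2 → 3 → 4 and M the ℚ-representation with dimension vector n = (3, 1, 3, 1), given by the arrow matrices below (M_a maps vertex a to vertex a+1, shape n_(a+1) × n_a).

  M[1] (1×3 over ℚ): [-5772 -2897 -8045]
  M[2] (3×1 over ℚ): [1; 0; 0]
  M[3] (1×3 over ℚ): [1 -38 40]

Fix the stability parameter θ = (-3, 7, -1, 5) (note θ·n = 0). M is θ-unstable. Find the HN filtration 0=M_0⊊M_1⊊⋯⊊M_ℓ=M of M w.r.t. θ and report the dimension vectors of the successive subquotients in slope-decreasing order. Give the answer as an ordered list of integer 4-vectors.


Barcode: M ≅ I[1,1]^2, I[1,4], I[3,3]^2. HN layers by μ_θ (4 steps, strictly decreasing):
  μ^(1)=5; μ^(2)=3; μ^(3)=-1; μ^(4)=-3

((0, 0, 0, 1); (0, 1, 1, 0); (0, 0, 2, 0); (3, 0, 0, 0))


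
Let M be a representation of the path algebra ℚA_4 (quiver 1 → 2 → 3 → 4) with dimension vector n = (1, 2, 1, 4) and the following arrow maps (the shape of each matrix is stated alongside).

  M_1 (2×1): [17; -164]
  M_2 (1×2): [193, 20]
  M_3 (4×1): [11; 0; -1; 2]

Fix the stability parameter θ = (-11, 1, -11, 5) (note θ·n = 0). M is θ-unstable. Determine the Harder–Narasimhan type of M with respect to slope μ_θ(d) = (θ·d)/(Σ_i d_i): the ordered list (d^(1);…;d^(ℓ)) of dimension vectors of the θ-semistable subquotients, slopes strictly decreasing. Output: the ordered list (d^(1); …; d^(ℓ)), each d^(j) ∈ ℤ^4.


Barcode: M ≅ I[1,4], I[2,2], I[4,4]^3. HN layers by μ_θ (4 steps, strictly decreasing):
  μ^(1)=5; μ^(2)=1; μ^(3)=-5; μ^(4)=-11

((0, 0, 0, 4); (0, 1, 0, 0); (0, 1, 1, 0); (1, 0, 0, 0))


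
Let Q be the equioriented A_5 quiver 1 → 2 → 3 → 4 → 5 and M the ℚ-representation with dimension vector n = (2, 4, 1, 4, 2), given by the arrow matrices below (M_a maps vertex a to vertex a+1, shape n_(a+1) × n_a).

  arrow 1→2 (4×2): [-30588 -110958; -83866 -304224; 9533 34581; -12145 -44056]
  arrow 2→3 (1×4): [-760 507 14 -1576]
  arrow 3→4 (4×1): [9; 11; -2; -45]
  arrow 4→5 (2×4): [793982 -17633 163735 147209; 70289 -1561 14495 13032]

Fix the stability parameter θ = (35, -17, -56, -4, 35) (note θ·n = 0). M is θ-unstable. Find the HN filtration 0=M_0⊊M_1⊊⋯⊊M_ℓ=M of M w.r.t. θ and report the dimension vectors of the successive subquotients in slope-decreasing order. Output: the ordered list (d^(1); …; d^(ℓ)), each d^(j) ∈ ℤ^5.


Barcode: M ≅ I[1,2], I[1,4], I[2,2]^2, I[4,4], I[4,5]^2. HN layers by μ_θ (5 steps, strictly decreasing):
  μ^(1)=35; μ^(2)=9; μ^(3)=-4; μ^(4)=-38/3; μ^(5)=-17

((0, 0, 0, 0, 2); (1, 1, 0, 0, 0); (0, 0, 0, 4, 0); (1, 1, 1, 0, 0); (0, 2, 0, 0, 0))


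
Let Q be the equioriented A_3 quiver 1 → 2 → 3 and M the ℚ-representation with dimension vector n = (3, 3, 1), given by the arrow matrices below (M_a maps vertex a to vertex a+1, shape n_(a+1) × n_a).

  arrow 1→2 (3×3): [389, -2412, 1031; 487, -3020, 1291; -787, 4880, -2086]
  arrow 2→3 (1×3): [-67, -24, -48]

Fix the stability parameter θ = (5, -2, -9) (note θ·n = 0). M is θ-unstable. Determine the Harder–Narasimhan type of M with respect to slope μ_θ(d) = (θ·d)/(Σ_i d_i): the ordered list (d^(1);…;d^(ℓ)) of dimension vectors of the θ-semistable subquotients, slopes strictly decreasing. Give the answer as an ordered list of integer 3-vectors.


Interval decomposition of M: I[1,1], I[1,2], I[1,3], I[2,2].
HN type (ℓ=3): μ^(1)=5; μ^(2)=3/2; μ^(3)=-2

((1, 0, 0); (1, 1, 0); (1, 2, 1))


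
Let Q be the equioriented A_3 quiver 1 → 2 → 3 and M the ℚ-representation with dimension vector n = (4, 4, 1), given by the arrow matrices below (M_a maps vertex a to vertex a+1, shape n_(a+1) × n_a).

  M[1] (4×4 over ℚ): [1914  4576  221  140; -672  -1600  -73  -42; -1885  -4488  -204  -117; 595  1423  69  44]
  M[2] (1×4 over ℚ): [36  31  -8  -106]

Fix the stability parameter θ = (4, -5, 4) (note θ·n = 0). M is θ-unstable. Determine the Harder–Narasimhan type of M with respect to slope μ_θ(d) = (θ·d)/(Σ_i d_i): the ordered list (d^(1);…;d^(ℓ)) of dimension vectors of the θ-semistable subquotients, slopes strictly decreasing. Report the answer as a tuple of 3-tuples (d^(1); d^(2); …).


Barcode: M ≅ I[1,2]^3, I[1,3]. HN layers by μ_θ (2 steps, strictly decreasing):
  μ^(1)=4; μ^(2)=-1/2

((0, 0, 1); (4, 4, 0))


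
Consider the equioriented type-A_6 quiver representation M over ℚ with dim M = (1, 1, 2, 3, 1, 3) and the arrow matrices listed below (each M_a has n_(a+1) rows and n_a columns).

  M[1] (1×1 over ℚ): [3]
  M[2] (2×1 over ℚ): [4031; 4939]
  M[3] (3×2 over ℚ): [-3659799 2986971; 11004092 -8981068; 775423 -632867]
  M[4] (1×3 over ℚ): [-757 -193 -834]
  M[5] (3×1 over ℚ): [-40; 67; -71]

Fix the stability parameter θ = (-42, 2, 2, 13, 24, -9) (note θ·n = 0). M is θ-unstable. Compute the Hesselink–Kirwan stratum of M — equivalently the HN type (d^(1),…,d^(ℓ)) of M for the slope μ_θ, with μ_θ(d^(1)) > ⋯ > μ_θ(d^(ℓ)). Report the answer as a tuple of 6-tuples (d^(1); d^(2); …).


Barcode: M ≅ I[1,3], I[3,6], I[4,4]^2, I[6,6]^2. HN layers by μ_θ (5 steps, strictly decreasing):
  μ^(1)=13; μ^(2)=28/3; μ^(3)=2; μ^(4)=-9; μ^(5)=-42

((0, 0, 0, 2, 0, 0); (0, 0, 0, 1, 1, 1); (0, 1, 2, 0, 0, 0); (0, 0, 0, 0, 0, 2); (1, 0, 0, 0, 0, 0))


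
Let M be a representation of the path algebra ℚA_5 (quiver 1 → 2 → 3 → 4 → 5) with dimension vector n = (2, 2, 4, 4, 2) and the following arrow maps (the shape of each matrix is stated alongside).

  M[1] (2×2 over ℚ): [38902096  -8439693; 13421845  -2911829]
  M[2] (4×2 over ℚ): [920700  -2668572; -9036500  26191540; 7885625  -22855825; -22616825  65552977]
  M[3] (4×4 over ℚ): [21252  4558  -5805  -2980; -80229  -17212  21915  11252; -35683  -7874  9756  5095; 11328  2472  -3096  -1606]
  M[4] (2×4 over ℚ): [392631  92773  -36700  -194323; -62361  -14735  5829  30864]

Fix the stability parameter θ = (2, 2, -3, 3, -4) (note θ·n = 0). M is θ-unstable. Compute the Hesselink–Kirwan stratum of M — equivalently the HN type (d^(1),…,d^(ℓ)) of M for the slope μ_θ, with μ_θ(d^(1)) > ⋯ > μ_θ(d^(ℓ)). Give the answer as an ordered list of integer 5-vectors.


Interval decomposition of M: I[1,2], I[1,5], I[3,3], I[3,4], I[3,5], I[4,4].
HN type (ℓ=5): μ^(1)=3; μ^(2)=2; μ^(3)=0; μ^(4)=-1/2; μ^(5)=-3

((0, 0, 0, 2, 0); (1, 1, 0, 0, 0); (1, 1, 1, 1, 1); (0, 0, 0, 1, 1); (0, 0, 3, 0, 0))


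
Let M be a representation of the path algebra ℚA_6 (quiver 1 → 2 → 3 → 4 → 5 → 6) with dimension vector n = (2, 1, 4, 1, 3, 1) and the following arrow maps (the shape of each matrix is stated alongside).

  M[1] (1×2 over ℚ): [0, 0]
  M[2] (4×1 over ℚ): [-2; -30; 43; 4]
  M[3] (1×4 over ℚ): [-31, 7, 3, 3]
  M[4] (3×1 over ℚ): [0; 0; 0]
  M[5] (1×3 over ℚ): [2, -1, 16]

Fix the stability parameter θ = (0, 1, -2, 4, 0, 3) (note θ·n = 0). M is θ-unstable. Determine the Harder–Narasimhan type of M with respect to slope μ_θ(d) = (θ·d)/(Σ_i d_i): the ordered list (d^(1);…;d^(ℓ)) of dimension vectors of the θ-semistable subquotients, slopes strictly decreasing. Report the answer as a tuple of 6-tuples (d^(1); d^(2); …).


Via rank(M_{q-1}∘⋯∘M_p): M ≅ I[1,1]^2, I[2,4], I[3,3]^3, I[5,5]^2, I[5,6].
μ_θ-semistable layers: μ^(1)=4; μ^(2)=3; μ^(3)=0; μ^(4)=-1/2; μ^(5)=-2

((0, 0, 0, 1, 0, 0); (0, 0, 0, 0, 0, 1); (2, 0, 0, 0, 3, 0); (0, 1, 1, 0, 0, 0); (0, 0, 3, 0, 0, 0))


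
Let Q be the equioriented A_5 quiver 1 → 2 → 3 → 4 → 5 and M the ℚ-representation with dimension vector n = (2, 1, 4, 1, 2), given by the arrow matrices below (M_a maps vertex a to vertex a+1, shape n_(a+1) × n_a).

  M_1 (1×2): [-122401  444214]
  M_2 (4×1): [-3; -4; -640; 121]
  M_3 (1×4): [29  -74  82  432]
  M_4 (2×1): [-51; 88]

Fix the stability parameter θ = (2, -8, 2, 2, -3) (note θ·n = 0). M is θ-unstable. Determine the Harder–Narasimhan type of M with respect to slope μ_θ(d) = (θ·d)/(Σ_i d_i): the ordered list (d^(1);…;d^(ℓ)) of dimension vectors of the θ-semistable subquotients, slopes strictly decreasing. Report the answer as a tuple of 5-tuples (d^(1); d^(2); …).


Interval decomposition of M: I[1,1], I[1,5], I[3,3]^3, I[5,5].
HN type (ℓ=3): μ^(1)=2; μ^(2)=1/3; μ^(3)=-3

((1, 0, 3, 0, 0); (0, 0, 1, 1, 1); (1, 1, 0, 0, 1))


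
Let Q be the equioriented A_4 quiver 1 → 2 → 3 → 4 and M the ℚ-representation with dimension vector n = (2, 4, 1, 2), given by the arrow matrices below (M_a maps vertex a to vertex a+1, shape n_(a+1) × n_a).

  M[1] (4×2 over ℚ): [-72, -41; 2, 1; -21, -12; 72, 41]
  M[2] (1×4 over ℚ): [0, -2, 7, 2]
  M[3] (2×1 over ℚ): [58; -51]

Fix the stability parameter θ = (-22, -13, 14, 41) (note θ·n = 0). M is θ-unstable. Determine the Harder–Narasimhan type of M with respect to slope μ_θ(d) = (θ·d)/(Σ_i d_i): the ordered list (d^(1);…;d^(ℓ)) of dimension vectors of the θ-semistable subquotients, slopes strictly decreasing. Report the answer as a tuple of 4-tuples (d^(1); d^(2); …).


Interval decomposition of M: I[1,2], I[1,4], I[2,2]^2, I[4,4].
HN type (ℓ=4): μ^(1)=41; μ^(2)=14; μ^(3)=-13; μ^(4)=-22

((0, 0, 0, 2); (0, 0, 1, 0); (0, 4, 0, 0); (2, 0, 0, 0))


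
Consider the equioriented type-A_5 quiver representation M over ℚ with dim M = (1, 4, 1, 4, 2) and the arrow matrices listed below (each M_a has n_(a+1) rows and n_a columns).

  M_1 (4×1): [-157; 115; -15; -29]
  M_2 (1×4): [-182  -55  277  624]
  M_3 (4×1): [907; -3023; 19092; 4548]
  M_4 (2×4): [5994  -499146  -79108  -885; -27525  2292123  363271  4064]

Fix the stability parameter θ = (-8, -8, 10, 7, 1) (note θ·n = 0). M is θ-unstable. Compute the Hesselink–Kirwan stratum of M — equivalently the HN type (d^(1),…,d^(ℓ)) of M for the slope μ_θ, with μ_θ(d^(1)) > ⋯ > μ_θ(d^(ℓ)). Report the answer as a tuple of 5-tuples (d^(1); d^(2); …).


Via rank(M_{q-1}∘⋯∘M_p): M ≅ I[1,4], I[2,2]^3, I[4,4], I[4,5]^2.
μ_θ-semistable layers: μ^(1)=17/2; μ^(2)=7; μ^(3)=4; μ^(4)=-8

((0, 0, 1, 1, 0); (0, 0, 0, 1, 0); (0, 0, 0, 2, 2); (1, 4, 0, 0, 0))


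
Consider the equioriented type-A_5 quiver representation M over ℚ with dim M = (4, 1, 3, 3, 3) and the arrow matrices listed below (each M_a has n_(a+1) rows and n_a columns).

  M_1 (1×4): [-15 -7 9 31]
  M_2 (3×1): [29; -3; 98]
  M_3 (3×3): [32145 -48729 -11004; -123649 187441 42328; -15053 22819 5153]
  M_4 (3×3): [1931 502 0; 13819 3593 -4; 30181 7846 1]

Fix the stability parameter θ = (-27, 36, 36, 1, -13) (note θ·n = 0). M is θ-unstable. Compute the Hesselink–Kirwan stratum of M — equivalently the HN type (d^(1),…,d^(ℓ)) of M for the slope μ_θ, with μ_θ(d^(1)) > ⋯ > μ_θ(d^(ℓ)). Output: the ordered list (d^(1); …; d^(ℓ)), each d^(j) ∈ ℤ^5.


Via rank(M_{q-1}∘⋯∘M_p): M ≅ I[1,1]^3, I[1,3], I[3,5]^2, I[4,5].
μ_θ-semistable layers: μ^(1)=36; μ^(2)=8; μ^(3)=-6; μ^(4)=-27

((0, 1, 1, 0, 0); (0, 0, 2, 2, 2); (0, 0, 0, 1, 1); (4, 0, 0, 0, 0))


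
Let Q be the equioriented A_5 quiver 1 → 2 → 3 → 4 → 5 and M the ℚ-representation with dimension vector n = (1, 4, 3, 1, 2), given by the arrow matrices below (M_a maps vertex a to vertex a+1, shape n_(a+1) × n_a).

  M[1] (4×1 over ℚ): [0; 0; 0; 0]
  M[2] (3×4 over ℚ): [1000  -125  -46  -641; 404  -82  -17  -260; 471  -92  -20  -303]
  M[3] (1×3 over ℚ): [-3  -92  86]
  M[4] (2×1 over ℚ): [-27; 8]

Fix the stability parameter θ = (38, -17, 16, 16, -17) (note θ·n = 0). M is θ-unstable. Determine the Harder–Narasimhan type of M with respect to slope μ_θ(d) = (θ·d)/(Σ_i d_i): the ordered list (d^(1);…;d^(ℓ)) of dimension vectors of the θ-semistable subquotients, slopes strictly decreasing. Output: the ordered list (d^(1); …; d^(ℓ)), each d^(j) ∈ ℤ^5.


Interval decomposition of M: I[1,1], I[2,2], I[2,3]^2, I[2,5], I[5,5].
HN type (ℓ=4): μ^(1)=38; μ^(2)=16; μ^(3)=5; μ^(4)=-17

((1, 0, 0, 0, 0); (0, 0, 2, 0, 0); (0, 0, 1, 1, 1); (0, 4, 0, 0, 1))


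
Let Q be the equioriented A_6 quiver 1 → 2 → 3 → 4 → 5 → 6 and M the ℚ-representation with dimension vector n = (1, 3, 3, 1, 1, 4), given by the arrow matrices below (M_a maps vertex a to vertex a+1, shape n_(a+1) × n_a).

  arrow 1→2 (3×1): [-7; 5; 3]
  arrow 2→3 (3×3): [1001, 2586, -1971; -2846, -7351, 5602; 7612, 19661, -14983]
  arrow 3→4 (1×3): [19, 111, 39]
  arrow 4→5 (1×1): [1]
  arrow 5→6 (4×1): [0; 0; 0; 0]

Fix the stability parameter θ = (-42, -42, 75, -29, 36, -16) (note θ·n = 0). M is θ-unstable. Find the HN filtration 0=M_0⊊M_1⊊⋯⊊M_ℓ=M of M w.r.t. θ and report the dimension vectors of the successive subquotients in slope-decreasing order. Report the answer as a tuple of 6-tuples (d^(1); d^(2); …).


Interval decomposition of M: I[1,5], I[2,3]^2, I[6,6]^4.
HN type (ℓ=5): μ^(1)=75; μ^(2)=36; μ^(3)=23; μ^(4)=-16; μ^(5)=-42

((0, 0, 2, 0, 0, 0); (0, 0, 0, 0, 1, 0); (0, 0, 1, 1, 0, 0); (0, 0, 0, 0, 0, 4); (1, 3, 0, 0, 0, 0))


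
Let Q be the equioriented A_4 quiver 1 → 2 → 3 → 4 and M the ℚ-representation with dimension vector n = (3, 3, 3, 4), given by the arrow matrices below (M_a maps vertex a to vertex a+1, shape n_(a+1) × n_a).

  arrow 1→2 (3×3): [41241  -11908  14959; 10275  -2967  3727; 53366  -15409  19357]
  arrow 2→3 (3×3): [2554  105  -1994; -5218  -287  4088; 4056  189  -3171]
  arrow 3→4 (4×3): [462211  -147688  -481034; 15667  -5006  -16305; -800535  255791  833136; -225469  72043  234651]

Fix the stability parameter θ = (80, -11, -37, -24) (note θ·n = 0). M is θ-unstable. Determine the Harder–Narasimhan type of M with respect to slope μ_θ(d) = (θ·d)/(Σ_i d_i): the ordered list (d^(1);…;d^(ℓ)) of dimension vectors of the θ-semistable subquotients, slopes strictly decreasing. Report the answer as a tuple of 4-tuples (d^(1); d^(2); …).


Barcode: M ≅ I[1,2], I[1,4]^2, I[3,4], I[4,4]. HN layers by μ_θ (4 steps, strictly decreasing):
  μ^(1)=69/2; μ^(2)=2; μ^(3)=-24; μ^(4)=-37

((1, 1, 0, 0); (2, 2, 2, 2); (0, 0, 0, 2); (0, 0, 1, 0))


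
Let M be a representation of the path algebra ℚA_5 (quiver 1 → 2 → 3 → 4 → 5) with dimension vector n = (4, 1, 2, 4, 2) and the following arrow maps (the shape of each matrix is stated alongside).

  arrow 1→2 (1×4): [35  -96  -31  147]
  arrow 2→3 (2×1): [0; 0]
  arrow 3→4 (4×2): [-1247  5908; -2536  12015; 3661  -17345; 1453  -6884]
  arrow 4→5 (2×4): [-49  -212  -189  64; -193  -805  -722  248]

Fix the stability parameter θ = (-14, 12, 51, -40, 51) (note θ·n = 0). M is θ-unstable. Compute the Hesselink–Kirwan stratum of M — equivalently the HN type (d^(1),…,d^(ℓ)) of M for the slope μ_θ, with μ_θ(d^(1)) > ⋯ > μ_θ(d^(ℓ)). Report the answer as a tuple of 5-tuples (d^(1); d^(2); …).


Barcode: M ≅ I[1,1]^3, I[1,2], I[3,5]^2, I[4,4]^2. HN layers by μ_θ (5 steps, strictly decreasing):
  μ^(1)=51; μ^(2)=12; μ^(3)=11/2; μ^(4)=-14; μ^(5)=-40

((0, 0, 0, 0, 2); (0, 1, 0, 0, 0); (0, 0, 2, 2, 0); (4, 0, 0, 0, 0); (0, 0, 0, 2, 0))


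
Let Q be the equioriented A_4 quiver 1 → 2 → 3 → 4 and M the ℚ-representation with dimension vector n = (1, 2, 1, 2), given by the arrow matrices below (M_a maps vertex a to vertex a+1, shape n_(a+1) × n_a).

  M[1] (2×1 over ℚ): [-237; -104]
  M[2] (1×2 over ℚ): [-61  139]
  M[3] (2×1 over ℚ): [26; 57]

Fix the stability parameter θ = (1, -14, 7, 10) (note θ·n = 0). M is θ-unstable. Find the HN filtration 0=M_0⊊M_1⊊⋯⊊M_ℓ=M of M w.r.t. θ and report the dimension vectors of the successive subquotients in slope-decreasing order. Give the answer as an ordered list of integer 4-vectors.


Via rank(M_{q-1}∘⋯∘M_p): M ≅ I[1,4], I[2,2], I[4,4].
μ_θ-semistable layers: μ^(1)=10; μ^(2)=7; μ^(3)=-13/2; μ^(4)=-14

((0, 0, 0, 2); (0, 0, 1, 0); (1, 1, 0, 0); (0, 1, 0, 0))


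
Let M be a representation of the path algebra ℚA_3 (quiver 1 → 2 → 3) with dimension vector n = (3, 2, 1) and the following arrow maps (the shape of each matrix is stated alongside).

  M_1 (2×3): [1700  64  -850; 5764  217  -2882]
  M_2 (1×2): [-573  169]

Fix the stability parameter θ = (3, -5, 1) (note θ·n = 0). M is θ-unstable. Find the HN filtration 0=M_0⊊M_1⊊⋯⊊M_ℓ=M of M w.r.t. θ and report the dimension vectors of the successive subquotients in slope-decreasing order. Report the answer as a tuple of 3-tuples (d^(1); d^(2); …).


Interval decomposition of M: I[1,1], I[1,2], I[1,3].
HN type (ℓ=3): μ^(1)=3; μ^(2)=1; μ^(3)=-1

((1, 0, 0); (0, 0, 1); (2, 2, 0))


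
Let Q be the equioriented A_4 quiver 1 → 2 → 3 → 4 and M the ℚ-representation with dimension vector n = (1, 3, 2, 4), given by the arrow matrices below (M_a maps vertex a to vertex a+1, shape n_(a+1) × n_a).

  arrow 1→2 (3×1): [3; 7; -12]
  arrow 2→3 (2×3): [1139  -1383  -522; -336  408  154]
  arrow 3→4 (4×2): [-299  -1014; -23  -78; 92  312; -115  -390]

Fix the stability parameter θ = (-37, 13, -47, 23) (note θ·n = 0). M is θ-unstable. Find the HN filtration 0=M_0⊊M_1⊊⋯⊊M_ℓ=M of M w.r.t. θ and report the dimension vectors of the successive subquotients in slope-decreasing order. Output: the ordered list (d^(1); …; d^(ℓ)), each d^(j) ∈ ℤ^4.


Interval decomposition of M: I[1,2], I[2,3], I[2,4], I[4,4]^3.
HN type (ℓ=4): μ^(1)=23; μ^(2)=13; μ^(3)=-17; μ^(4)=-37

((0, 0, 0, 4); (0, 1, 0, 0); (0, 2, 2, 0); (1, 0, 0, 0))


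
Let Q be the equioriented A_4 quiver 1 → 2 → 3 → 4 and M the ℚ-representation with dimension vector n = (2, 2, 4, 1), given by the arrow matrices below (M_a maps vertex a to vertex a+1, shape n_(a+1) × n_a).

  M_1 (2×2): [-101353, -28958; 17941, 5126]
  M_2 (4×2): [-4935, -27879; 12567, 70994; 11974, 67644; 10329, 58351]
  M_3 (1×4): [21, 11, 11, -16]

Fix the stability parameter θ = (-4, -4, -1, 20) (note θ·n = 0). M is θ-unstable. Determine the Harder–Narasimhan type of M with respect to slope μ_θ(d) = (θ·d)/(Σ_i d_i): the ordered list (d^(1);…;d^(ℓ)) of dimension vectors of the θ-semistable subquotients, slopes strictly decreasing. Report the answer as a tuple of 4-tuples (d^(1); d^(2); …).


Via rank(M_{q-1}∘⋯∘M_p): M ≅ I[1,1], I[1,4], I[2,3], I[3,3]^2.
μ_θ-semistable layers: μ^(1)=20; μ^(2)=-1; μ^(3)=-4

((0, 0, 0, 1); (0, 0, 4, 0); (2, 2, 0, 0))


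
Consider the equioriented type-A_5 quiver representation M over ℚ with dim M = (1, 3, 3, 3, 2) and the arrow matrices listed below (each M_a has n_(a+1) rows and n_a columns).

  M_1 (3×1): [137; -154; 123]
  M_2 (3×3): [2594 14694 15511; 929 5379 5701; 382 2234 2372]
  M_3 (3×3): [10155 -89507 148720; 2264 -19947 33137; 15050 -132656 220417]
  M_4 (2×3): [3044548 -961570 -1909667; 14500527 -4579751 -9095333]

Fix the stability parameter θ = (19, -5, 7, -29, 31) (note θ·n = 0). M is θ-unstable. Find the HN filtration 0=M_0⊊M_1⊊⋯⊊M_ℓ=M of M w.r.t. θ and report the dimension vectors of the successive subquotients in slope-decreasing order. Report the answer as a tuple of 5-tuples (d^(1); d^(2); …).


Via rank(M_{q-1}∘⋯∘M_p): M ≅ I[1,5], I[2,2], I[2,4], I[3,5].
μ_θ-semistable layers: μ^(1)=31; μ^(2)=-2; μ^(3)=-5; μ^(4)=-9; μ^(5)=-11

((0, 0, 0, 0, 2); (1, 1, 1, 1, 0); (0, 1, 0, 0, 0); (0, 1, 1, 1, 0); (0, 0, 1, 1, 0))


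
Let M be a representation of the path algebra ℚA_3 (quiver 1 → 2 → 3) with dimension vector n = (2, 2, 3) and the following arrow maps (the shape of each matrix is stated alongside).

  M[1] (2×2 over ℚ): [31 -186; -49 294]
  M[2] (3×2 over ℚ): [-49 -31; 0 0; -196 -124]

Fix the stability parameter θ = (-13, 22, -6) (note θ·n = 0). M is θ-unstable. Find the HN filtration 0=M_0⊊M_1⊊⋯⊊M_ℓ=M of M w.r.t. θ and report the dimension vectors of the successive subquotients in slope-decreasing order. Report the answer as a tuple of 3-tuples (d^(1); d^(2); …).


Barcode: M ≅ I[1,1], I[1,2], I[2,3], I[3,3]^2. HN layers by μ_θ (4 steps, strictly decreasing):
  μ^(1)=22; μ^(2)=8; μ^(3)=-6; μ^(4)=-13

((0, 1, 0); (0, 1, 1); (0, 0, 2); (2, 0, 0))


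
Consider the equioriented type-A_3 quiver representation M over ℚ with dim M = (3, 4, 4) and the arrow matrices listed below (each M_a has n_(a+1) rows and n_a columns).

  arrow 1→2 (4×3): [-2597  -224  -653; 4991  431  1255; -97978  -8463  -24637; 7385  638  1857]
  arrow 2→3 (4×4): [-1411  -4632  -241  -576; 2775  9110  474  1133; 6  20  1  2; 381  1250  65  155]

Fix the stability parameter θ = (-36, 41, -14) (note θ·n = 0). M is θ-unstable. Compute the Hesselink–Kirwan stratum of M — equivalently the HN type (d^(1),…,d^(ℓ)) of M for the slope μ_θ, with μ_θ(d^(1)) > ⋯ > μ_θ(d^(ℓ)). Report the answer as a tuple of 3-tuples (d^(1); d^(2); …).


Interval decomposition of M: I[1,2], I[1,3]^2, I[2,3], I[3,3].
HN type (ℓ=4): μ^(1)=41; μ^(2)=27/2; μ^(3)=-14; μ^(4)=-36

((0, 1, 0); (0, 3, 3); (0, 0, 1); (3, 0, 0))


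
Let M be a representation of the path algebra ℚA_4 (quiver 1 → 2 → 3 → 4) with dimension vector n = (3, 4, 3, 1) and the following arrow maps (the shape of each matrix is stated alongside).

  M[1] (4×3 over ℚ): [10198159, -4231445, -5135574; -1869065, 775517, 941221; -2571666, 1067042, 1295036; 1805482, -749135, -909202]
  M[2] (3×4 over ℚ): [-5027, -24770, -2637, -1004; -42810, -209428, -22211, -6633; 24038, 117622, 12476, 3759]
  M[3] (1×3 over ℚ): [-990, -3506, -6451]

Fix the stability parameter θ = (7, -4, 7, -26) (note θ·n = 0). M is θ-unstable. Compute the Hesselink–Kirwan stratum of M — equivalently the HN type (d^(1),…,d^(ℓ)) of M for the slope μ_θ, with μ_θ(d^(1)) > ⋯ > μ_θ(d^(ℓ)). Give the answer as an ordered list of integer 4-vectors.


Barcode: M ≅ I[1,3]^2, I[1,4], I[2,2]. HN layers by μ_θ (3 steps, strictly decreasing):
  μ^(1)=7; μ^(2)=3/2; μ^(3)=-4

((0, 0, 2, 0); (2, 2, 0, 0); (1, 2, 1, 1))


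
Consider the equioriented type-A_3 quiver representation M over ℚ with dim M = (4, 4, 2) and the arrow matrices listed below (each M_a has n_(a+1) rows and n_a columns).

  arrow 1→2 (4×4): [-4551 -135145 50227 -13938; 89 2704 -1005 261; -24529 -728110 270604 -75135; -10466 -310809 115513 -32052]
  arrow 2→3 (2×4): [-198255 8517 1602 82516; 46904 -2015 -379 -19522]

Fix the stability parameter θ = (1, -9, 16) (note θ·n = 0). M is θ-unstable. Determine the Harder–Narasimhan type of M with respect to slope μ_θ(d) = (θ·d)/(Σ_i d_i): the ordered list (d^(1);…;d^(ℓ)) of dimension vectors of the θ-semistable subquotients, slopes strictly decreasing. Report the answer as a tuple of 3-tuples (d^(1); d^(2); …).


Via rank(M_{q-1}∘⋯∘M_p): M ≅ I[1,2]^2, I[1,3]^2.
μ_θ-semistable layers: μ^(1)=16; μ^(2)=-4

((0, 0, 2); (4, 4, 0))


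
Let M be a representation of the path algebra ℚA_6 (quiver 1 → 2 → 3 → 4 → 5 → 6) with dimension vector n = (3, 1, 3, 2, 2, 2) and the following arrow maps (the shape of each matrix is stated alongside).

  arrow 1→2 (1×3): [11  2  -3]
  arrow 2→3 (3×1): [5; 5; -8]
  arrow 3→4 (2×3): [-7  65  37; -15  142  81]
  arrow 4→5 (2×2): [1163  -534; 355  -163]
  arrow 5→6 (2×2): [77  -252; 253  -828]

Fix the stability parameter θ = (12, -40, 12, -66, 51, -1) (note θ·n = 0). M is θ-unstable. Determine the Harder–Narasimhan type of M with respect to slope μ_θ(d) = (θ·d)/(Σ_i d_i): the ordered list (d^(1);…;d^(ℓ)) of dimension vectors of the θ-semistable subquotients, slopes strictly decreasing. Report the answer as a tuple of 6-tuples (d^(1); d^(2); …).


Interval decomposition of M: I[1,1]^2, I[1,5], I[3,3], I[3,6], I[6,6].
HN type (ℓ=6): μ^(1)=51; μ^(2)=25; μ^(3)=12; μ^(4)=-1; μ^(5)=-41/2; μ^(6)=-27

((0, 0, 0, 0, 1, 0); (0, 0, 0, 0, 1, 1); (2, 0, 1, 0, 0, 0); (0, 0, 0, 0, 0, 1); (1, 1, 1, 1, 0, 0); (0, 0, 1, 1, 0, 0))


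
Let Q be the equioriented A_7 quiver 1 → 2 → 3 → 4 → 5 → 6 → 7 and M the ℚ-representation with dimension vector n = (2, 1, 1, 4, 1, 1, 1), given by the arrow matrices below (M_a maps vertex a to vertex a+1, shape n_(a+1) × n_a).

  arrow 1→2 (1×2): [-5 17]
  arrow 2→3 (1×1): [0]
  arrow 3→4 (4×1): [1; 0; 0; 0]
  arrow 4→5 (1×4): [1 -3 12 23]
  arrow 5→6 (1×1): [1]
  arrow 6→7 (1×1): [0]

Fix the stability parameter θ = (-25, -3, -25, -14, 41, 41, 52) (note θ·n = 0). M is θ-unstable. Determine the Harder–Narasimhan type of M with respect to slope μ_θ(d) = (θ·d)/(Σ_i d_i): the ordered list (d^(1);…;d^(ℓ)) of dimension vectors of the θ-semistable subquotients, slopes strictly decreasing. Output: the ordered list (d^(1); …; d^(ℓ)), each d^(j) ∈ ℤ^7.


Barcode: M ≅ I[1,1], I[1,2], I[3,6], I[4,4]^3, I[7,7]. HN layers by μ_θ (5 steps, strictly decreasing):
  μ^(1)=52; μ^(2)=41; μ^(3)=-3; μ^(4)=-14; μ^(5)=-25

((0, 0, 0, 0, 0, 0, 1); (0, 0, 0, 0, 1, 1, 0); (0, 1, 0, 0, 0, 0, 0); (0, 0, 0, 4, 0, 0, 0); (2, 0, 1, 0, 0, 0, 0))


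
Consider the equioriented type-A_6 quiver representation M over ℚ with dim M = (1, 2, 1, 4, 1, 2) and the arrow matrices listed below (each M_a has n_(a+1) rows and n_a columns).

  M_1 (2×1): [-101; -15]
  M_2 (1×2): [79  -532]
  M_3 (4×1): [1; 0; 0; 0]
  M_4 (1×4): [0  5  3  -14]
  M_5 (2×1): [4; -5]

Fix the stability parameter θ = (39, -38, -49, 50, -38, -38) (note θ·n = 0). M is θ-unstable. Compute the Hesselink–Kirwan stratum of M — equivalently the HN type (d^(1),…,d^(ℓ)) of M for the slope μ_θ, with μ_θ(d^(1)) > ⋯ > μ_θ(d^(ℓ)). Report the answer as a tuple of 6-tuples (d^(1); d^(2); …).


Interval decomposition of M: I[1,4], I[2,2], I[4,4]^2, I[4,6], I[6,6].
HN type (ℓ=4): μ^(1)=50; μ^(2)=-26/3; μ^(3)=-16; μ^(4)=-38

((0, 0, 0, 3, 0, 0); (0, 0, 0, 1, 1, 1); (1, 1, 1, 0, 0, 0); (0, 1, 0, 0, 0, 1))


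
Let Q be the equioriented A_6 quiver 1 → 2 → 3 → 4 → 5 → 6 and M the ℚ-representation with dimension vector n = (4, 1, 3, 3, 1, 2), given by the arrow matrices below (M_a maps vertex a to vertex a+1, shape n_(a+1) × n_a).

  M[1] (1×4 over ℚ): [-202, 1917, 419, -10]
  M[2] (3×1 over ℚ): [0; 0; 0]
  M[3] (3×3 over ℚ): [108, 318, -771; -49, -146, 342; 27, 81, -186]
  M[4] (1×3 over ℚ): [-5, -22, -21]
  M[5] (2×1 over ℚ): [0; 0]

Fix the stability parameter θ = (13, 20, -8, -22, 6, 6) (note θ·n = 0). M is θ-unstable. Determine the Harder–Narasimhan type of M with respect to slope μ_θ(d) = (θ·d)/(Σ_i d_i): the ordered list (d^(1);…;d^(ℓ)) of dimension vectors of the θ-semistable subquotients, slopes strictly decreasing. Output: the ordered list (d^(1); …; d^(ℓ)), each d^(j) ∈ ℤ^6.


Interval decomposition of M: I[1,1]^3, I[1,2], I[3,4]^2, I[3,5], I[6,6]^2.
HN type (ℓ=4): μ^(1)=20; μ^(2)=13; μ^(3)=6; μ^(4)=-15

((0, 1, 0, 0, 0, 0); (4, 0, 0, 0, 0, 0); (0, 0, 0, 0, 1, 2); (0, 0, 3, 3, 0, 0))


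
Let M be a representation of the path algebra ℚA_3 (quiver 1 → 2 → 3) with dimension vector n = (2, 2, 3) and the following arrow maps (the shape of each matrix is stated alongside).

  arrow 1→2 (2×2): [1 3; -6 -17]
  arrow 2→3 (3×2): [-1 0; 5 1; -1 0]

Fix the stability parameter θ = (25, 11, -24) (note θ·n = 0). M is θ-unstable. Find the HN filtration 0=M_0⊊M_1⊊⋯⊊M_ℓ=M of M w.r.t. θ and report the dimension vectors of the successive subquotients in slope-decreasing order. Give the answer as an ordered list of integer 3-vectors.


Interval decomposition of M: I[1,3]^2, I[3,3].
HN type (ℓ=2): μ^(1)=4; μ^(2)=-24

((2, 2, 2); (0, 0, 1))


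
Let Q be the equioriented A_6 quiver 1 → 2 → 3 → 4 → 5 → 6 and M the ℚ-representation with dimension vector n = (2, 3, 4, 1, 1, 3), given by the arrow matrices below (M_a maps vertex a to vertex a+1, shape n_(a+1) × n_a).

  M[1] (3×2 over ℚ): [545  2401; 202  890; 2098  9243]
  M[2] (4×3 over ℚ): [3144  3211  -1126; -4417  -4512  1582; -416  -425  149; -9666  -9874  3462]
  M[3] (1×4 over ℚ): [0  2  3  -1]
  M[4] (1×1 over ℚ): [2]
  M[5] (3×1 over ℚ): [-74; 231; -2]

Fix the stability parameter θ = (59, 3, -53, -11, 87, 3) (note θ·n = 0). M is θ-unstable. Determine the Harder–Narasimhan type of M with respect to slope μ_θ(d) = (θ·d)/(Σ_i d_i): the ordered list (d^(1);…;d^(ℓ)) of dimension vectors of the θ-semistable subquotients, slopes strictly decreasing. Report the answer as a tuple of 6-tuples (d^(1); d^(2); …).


Interval decomposition of M: I[1,3], I[1,6], I[2,3], I[3,3], I[6,6]^2.
HN type (ℓ=5): μ^(1)=45; μ^(2)=3; μ^(3)=-1/2; μ^(4)=-25; μ^(5)=-53

((0, 0, 0, 0, 1, 1); (1, 1, 1, 0, 0, 2); (1, 1, 1, 1, 0, 0); (0, 1, 1, 0, 0, 0); (0, 0, 1, 0, 0, 0))


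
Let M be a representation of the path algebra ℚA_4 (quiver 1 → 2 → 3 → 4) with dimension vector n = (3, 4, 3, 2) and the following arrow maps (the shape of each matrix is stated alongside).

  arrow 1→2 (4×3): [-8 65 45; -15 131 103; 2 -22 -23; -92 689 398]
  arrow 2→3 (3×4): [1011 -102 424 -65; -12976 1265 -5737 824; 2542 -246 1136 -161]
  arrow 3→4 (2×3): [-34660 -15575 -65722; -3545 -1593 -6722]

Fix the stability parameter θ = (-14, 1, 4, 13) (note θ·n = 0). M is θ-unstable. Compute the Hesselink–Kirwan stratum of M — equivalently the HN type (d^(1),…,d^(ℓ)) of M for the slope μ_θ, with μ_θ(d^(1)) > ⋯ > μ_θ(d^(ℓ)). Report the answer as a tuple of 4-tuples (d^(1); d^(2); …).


Barcode: M ≅ I[1,3], I[1,4]^2, I[2,2]. HN layers by μ_θ (4 steps, strictly decreasing):
  μ^(1)=13; μ^(2)=4; μ^(3)=1; μ^(4)=-14

((0, 0, 0, 2); (0, 0, 3, 0); (0, 4, 0, 0); (3, 0, 0, 0))


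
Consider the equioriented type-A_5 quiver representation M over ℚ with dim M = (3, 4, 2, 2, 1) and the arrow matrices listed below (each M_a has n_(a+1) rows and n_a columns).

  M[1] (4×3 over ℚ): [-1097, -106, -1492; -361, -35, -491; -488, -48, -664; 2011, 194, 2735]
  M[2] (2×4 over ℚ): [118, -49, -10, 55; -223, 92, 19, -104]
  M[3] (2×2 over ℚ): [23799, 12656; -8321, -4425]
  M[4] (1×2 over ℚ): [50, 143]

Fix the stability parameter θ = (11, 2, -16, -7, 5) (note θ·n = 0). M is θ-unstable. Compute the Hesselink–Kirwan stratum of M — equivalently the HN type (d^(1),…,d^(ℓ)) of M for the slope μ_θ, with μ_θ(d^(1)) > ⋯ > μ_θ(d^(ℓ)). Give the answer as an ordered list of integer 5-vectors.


Barcode: M ≅ I[1,2], I[1,4], I[1,5], I[2,2]. HN layers by μ_θ (4 steps, strictly decreasing):
  μ^(1)=13/2; μ^(2)=5; μ^(3)=2; μ^(4)=-5/2

((1, 1, 0, 0, 0); (0, 0, 0, 0, 1); (0, 1, 0, 0, 0); (2, 2, 2, 2, 0))


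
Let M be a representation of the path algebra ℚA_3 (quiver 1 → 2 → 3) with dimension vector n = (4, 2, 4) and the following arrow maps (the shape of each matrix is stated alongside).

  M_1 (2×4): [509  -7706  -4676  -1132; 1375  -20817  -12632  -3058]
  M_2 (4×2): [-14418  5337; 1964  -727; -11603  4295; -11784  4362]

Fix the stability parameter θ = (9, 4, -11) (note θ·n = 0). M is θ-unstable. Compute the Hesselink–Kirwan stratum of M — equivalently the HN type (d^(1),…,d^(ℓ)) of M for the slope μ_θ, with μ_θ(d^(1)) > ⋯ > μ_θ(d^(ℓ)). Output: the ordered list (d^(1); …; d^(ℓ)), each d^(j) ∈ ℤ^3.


Via rank(M_{q-1}∘⋯∘M_p): M ≅ I[1,1]^2, I[1,3]^2, I[3,3]^2.
μ_θ-semistable layers: μ^(1)=9; μ^(2)=2/3; μ^(3)=-11

((2, 0, 0); (2, 2, 2); (0, 0, 2))


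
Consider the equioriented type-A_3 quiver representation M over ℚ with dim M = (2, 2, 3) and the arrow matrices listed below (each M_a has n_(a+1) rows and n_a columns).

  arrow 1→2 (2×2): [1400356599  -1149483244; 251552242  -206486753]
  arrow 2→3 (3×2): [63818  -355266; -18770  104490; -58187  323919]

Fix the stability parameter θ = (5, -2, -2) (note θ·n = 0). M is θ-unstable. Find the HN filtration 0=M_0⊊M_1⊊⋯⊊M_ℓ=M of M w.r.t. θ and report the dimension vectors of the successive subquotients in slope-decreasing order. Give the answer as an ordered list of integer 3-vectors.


Via rank(M_{q-1}∘⋯∘M_p): M ≅ I[1,2], I[1,3], I[3,3]^2.
μ_θ-semistable layers: μ^(1)=3/2; μ^(2)=1/3; μ^(3)=-2

((1, 1, 0); (1, 1, 1); (0, 0, 2))


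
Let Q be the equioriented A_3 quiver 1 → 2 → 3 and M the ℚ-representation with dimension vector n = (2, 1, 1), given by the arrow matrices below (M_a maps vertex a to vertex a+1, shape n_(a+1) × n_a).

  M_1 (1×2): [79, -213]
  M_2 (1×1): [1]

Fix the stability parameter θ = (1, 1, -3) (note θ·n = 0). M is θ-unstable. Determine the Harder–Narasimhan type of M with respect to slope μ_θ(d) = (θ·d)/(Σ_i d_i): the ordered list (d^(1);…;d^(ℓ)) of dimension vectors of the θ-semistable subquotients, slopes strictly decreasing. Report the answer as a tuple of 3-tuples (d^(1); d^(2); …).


Barcode: M ≅ I[1,1], I[1,3]. HN layers by μ_θ (2 steps, strictly decreasing):
  μ^(1)=1; μ^(2)=-1/3

((1, 0, 0); (1, 1, 1))


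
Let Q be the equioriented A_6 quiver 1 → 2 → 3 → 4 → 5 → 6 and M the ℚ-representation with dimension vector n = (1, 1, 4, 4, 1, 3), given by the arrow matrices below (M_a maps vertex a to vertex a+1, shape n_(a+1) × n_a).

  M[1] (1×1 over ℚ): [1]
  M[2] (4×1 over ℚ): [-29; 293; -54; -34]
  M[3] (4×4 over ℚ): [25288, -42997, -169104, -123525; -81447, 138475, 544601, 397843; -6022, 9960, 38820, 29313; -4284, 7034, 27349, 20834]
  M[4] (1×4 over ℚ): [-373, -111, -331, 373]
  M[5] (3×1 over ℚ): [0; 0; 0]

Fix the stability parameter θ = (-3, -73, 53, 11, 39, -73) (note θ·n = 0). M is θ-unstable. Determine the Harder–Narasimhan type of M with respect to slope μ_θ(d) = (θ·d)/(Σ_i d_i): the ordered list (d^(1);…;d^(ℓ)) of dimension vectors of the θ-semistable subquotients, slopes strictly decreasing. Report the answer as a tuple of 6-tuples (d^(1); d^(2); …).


Barcode: M ≅ I[1,5], I[3,4]^3, I[6,6]^3. HN layers by μ_θ (4 steps, strictly decreasing):
  μ^(1)=39; μ^(2)=32; μ^(3)=-38; μ^(4)=-73

((0, 0, 0, 0, 1, 0); (0, 0, 4, 4, 0, 0); (1, 1, 0, 0, 0, 0); (0, 0, 0, 0, 0, 3))


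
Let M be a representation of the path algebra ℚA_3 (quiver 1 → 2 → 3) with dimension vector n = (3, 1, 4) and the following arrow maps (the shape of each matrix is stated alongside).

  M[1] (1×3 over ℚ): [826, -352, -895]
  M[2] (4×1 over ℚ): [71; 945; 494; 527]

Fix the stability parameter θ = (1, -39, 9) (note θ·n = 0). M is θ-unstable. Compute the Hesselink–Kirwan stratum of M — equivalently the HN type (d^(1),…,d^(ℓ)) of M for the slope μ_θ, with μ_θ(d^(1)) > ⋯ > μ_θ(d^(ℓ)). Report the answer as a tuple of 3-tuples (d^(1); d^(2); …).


Interval decomposition of M: I[1,1]^2, I[1,3], I[3,3]^3.
HN type (ℓ=3): μ^(1)=9; μ^(2)=1; μ^(3)=-19

((0, 0, 4); (2, 0, 0); (1, 1, 0))


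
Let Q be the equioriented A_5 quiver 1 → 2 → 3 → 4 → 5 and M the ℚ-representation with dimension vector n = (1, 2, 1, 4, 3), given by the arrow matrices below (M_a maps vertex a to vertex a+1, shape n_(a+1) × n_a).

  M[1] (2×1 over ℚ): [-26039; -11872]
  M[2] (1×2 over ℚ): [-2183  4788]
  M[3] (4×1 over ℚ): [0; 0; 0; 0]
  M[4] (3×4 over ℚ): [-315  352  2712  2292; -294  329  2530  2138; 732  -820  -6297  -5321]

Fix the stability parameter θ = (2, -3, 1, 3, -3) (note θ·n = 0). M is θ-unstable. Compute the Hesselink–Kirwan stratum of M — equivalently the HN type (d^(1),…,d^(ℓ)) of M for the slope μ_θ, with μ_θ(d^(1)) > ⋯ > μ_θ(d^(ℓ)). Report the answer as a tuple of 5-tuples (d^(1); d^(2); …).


Via rank(M_{q-1}∘⋯∘M_p): M ≅ I[1,3], I[2,2], I[4,4], I[4,5]^3.
μ_θ-semistable layers: μ^(1)=3; μ^(2)=1; μ^(3)=0; μ^(4)=-1/2; μ^(5)=-3

((0, 0, 0, 1, 0); (0, 0, 1, 0, 0); (0, 0, 0, 3, 3); (1, 1, 0, 0, 0); (0, 1, 0, 0, 0))


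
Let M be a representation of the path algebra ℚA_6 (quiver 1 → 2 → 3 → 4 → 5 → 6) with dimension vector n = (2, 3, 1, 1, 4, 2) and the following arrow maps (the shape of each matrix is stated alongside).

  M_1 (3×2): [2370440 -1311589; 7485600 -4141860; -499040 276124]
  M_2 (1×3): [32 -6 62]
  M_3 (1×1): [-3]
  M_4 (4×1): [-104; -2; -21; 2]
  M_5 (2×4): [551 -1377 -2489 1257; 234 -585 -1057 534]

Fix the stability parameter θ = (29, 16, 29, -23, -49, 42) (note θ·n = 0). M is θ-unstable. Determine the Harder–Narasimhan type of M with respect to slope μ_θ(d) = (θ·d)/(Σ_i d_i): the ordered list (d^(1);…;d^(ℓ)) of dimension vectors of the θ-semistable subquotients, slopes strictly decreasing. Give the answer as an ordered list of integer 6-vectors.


Via rank(M_{q-1}∘⋯∘M_p): M ≅ I[1,1], I[1,2], I[2,2], I[2,6], I[5,5]^2, I[5,6].
μ_θ-semistable layers: μ^(1)=42; μ^(2)=29; μ^(3)=45/2; μ^(4)=16; μ^(5)=-27/4; μ^(6)=-49

((0, 0, 0, 0, 0, 2); (1, 0, 0, 0, 0, 0); (1, 1, 0, 0, 0, 0); (0, 1, 0, 0, 0, 0); (0, 1, 1, 1, 1, 0); (0, 0, 0, 0, 3, 0))


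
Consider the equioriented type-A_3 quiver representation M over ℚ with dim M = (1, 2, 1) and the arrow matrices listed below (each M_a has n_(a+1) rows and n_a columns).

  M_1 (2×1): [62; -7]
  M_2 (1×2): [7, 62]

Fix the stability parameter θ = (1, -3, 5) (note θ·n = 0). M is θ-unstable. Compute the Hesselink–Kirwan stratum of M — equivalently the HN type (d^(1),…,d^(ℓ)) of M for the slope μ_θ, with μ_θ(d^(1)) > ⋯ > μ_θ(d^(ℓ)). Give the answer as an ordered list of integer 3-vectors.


Barcode: M ≅ I[1,2], I[2,3]. HN layers by μ_θ (3 steps, strictly decreasing):
  μ^(1)=5; μ^(2)=-1; μ^(3)=-3

((0, 0, 1); (1, 1, 0); (0, 1, 0))


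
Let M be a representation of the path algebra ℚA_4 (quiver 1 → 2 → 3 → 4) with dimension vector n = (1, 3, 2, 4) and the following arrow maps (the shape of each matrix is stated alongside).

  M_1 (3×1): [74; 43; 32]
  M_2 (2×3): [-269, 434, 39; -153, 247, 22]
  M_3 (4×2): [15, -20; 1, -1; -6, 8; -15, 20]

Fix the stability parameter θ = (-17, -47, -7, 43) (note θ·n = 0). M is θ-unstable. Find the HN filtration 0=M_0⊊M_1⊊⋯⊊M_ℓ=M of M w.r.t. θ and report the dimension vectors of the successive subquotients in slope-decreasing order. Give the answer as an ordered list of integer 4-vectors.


Barcode: M ≅ I[1,4], I[2,2], I[2,4], I[4,4]^2. HN layers by μ_θ (4 steps, strictly decreasing):
  μ^(1)=43; μ^(2)=-7; μ^(3)=-32; μ^(4)=-47

((0, 0, 0, 4); (0, 0, 2, 0); (1, 1, 0, 0); (0, 2, 0, 0))


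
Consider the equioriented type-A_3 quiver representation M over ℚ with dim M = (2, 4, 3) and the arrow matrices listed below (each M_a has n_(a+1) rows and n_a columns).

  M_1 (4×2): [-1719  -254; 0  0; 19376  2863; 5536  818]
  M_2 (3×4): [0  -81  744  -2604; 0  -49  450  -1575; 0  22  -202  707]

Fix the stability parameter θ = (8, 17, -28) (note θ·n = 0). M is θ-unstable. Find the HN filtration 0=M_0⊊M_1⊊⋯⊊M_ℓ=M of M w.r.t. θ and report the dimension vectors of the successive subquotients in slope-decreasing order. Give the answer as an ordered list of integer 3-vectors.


Barcode: M ≅ I[1,2]^2, I[2,3]^2, I[3,3]. HN layers by μ_θ (4 steps, strictly decreasing):
  μ^(1)=17; μ^(2)=8; μ^(3)=-11/2; μ^(4)=-28

((0, 2, 0); (2, 0, 0); (0, 2, 2); (0, 0, 1))


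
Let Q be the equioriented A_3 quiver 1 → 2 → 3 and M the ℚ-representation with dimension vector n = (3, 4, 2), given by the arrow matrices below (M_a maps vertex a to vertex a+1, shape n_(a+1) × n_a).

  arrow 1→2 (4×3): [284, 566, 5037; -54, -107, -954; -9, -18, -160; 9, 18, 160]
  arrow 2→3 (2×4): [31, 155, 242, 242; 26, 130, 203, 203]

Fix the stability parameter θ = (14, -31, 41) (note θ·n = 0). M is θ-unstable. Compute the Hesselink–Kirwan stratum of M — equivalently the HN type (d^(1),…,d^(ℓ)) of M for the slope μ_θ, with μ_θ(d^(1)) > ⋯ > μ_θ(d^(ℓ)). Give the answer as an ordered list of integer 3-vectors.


Via rank(M_{q-1}∘⋯∘M_p): M ≅ I[1,2]^2, I[1,3], I[2,3].
μ_θ-semistable layers: μ^(1)=41; μ^(2)=-17/2; μ^(3)=-31

((0, 0, 2); (3, 3, 0); (0, 1, 0))
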